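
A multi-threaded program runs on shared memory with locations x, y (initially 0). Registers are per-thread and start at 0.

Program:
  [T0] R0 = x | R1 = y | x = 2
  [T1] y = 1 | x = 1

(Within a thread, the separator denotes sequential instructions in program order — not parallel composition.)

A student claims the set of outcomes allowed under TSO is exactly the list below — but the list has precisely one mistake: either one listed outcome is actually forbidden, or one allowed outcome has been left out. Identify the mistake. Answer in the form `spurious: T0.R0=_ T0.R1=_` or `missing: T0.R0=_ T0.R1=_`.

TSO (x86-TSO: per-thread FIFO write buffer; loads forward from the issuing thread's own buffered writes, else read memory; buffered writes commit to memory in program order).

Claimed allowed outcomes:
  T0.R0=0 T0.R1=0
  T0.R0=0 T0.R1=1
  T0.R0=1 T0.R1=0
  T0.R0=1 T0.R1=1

outcome vector order: (T0.R0,T0.R1)
TSO: 3 outcomes — {00, 01, 11}
claimed∖TSO = {10}

spurious: T0.R0=1 T0.R1=0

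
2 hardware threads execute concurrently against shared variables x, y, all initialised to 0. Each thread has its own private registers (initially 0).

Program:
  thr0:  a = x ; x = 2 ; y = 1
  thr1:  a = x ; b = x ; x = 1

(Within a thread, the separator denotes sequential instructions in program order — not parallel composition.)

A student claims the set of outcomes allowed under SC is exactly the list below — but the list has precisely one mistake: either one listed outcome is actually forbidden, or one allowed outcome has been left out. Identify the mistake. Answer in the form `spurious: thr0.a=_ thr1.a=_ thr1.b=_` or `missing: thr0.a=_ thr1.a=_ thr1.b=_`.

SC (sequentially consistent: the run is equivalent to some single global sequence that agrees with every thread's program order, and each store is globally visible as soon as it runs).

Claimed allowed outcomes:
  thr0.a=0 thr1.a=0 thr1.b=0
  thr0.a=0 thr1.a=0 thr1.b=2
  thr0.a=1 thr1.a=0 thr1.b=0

missing: thr0.a=0 thr1.a=2 thr1.b=2

outcome vector order: (thr0.a,thr1.a,thr1.b)
[SC] allowed = {0/0/0 0/0/2 0/2/2 1/0/0}
SC∖claimed = {0/2/2}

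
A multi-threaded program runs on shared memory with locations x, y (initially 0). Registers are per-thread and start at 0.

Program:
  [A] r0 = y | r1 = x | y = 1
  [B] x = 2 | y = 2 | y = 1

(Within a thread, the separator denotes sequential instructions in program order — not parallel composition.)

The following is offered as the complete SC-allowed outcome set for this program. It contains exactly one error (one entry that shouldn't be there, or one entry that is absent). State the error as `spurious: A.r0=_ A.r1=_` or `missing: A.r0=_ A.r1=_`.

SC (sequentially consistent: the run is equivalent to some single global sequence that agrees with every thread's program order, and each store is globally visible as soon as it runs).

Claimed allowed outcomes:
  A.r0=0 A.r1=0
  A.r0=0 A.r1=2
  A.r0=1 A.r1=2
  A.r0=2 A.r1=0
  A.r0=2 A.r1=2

outcome vector order: (A.r0,A.r1)
SC: 4 outcomes — {00; 02; 12; 22}
claimed∖SC = {20}

spurious: A.r0=2 A.r1=0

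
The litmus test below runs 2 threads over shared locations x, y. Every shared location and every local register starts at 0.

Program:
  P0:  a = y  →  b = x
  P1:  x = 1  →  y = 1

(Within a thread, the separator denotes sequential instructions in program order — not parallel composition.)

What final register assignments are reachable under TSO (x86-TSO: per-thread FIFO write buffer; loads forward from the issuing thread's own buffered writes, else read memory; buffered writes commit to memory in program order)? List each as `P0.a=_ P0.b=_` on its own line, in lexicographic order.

outcome vector order: (P0.a,P0.b)
|TSO outcomes| = 3

P0.a=0 P0.b=0
P0.a=0 P0.b=1
P0.a=1 P0.b=1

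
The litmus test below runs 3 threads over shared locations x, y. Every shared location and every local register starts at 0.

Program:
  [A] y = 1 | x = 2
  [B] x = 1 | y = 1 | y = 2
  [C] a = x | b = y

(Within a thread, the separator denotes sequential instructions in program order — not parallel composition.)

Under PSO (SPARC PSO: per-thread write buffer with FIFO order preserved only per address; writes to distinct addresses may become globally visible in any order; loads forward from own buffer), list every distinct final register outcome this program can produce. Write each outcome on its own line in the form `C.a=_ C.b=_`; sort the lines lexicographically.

C.a=0 C.b=0
C.a=0 C.b=1
C.a=0 C.b=2
C.a=1 C.b=0
C.a=1 C.b=1
C.a=1 C.b=2
C.a=2 C.b=0
C.a=2 C.b=1
C.a=2 C.b=2

outcome vector order: (C.a,C.b)
|PSO outcomes| = 9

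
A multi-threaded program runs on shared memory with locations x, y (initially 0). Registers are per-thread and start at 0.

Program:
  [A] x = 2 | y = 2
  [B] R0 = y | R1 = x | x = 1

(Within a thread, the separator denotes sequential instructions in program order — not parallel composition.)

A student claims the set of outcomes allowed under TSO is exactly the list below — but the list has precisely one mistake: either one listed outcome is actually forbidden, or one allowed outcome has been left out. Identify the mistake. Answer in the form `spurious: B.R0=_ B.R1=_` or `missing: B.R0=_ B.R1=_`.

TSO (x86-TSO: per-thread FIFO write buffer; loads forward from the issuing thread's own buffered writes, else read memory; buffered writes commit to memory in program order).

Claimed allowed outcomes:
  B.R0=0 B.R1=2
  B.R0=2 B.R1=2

missing: B.R0=0 B.R1=0

outcome vector order: (B.R0,B.R1)
under TSO → (0,0), (0,2), (2,2)
TSO∖claimed = {(0,0)}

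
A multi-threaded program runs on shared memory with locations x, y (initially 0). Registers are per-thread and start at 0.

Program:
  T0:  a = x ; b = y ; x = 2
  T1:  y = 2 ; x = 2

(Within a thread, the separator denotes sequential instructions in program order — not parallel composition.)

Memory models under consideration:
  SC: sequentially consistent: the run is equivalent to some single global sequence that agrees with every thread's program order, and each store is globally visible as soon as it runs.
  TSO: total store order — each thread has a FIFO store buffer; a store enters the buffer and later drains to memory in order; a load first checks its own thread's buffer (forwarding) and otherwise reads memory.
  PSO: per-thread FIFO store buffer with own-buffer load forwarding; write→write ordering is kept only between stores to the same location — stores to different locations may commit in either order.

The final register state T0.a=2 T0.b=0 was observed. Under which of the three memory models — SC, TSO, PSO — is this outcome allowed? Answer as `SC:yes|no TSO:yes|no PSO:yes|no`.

SC:no TSO:no PSO:yes

outcome vector order: (T0.a,T0.b)
SC: 3 outcomes — {<0 0>; <0 2>; <2 2>}
TSO: 3 outcomes — {<0 0>; <0 2>; <2 2>}
PSO: 4 outcomes — {<0 0>; <0 2>; <2 0>; <2 2>}
target <2 0> ∈ {PSO}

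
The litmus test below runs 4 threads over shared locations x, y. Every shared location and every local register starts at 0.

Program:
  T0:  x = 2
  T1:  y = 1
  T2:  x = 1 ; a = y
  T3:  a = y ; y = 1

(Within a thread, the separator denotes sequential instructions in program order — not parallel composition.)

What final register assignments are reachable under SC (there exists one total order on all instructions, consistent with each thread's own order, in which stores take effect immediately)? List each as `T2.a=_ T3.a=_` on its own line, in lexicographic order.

outcome vector order: (T2.a,T3.a)
|SC outcomes| = 4

T2.a=0 T3.a=0
T2.a=0 T3.a=1
T2.a=1 T3.a=0
T2.a=1 T3.a=1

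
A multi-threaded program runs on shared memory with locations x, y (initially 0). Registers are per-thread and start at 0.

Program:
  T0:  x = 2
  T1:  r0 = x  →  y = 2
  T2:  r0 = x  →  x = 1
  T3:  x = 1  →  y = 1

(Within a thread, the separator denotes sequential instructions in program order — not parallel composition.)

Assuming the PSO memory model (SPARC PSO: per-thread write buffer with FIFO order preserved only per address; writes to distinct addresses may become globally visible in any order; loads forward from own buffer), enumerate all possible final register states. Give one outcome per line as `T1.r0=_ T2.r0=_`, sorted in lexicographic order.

outcome vector order: (T1.r0,T2.r0)
|PSO outcomes| = 9

T1.r0=0 T2.r0=0
T1.r0=0 T2.r0=1
T1.r0=0 T2.r0=2
T1.r0=1 T2.r0=0
T1.r0=1 T2.r0=1
T1.r0=1 T2.r0=2
T1.r0=2 T2.r0=0
T1.r0=2 T2.r0=1
T1.r0=2 T2.r0=2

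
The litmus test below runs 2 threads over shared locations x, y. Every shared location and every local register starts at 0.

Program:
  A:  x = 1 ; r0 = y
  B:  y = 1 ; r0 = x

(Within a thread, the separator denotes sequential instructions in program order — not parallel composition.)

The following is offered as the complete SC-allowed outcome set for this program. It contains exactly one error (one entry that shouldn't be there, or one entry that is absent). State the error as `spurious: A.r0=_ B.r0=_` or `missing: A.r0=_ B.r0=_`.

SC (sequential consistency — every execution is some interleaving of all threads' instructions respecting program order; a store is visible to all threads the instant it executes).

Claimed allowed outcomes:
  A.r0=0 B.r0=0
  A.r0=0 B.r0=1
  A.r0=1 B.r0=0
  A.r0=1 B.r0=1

spurious: A.r0=0 B.r0=0

outcome vector order: (A.r0,B.r0)
SC (3): 01; 10; 11
claimed∖SC = {00}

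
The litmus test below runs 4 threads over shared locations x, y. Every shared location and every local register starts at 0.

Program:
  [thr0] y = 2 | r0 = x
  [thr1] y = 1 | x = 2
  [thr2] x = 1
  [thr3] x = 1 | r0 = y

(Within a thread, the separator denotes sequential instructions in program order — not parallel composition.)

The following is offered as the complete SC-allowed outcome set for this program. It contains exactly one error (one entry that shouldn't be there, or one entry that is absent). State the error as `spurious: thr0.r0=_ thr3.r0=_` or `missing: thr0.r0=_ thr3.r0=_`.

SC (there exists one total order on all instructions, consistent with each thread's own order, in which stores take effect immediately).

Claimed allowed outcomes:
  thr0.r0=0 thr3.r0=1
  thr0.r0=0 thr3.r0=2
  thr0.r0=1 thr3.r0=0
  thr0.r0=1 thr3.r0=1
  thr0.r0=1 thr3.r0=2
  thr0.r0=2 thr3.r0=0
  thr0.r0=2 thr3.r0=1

missing: thr0.r0=2 thr3.r0=2

outcome vector order: (thr0.r0,thr3.r0)
SC: 8 outcomes — {<0 1> <0 2> <1 0> <1 1> <1 2> <2 0> <2 1> <2 2>}
SC∖claimed = {<2 2>}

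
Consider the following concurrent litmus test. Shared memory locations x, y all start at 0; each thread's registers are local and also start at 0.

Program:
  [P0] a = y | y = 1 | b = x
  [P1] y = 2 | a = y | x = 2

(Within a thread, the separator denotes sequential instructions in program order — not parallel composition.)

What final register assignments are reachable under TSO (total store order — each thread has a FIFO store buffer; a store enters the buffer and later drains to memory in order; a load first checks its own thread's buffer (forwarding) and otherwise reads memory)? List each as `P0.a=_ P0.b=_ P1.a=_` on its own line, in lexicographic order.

outcome vector order: (P0.a,P0.b,P1.a)
|TSO outcomes| = 8

P0.a=0 P0.b=0 P1.a=1
P0.a=0 P0.b=0 P1.a=2
P0.a=0 P0.b=2 P1.a=1
P0.a=0 P0.b=2 P1.a=2
P0.a=2 P0.b=0 P1.a=1
P0.a=2 P0.b=0 P1.a=2
P0.a=2 P0.b=2 P1.a=1
P0.a=2 P0.b=2 P1.a=2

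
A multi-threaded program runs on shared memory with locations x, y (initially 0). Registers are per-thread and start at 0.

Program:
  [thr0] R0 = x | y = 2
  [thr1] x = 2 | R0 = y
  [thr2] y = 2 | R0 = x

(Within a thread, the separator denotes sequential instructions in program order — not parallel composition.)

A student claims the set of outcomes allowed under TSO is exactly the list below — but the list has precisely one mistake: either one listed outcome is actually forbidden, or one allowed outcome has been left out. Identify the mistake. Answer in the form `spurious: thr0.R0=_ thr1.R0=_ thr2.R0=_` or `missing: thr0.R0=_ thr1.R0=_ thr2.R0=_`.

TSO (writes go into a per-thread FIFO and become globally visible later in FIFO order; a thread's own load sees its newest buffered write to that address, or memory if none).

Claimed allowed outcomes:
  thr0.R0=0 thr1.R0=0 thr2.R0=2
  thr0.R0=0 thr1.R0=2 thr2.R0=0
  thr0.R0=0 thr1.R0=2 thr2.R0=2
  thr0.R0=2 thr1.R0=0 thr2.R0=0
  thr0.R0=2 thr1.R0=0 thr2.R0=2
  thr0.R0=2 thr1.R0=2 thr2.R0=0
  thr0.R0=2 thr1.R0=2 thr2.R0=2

outcome vector order: (thr0.R0,thr1.R0,thr2.R0)
under TSO → <0 0 0>, <0 0 2>, <0 2 0>, <0 2 2>, <2 0 0>, <2 0 2>, <2 2 0>, <2 2 2>
TSO∖claimed = {<0 0 0>}

missing: thr0.R0=0 thr1.R0=0 thr2.R0=0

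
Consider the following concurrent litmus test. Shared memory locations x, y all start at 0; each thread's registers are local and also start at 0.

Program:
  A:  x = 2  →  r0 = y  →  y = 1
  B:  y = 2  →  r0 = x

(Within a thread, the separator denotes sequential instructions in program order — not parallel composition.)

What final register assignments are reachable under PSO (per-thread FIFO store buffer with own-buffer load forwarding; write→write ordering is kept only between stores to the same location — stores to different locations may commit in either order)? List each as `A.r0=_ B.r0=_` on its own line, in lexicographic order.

A.r0=0 B.r0=0
A.r0=0 B.r0=2
A.r0=2 B.r0=0
A.r0=2 B.r0=2

outcome vector order: (A.r0,B.r0)
|PSO outcomes| = 4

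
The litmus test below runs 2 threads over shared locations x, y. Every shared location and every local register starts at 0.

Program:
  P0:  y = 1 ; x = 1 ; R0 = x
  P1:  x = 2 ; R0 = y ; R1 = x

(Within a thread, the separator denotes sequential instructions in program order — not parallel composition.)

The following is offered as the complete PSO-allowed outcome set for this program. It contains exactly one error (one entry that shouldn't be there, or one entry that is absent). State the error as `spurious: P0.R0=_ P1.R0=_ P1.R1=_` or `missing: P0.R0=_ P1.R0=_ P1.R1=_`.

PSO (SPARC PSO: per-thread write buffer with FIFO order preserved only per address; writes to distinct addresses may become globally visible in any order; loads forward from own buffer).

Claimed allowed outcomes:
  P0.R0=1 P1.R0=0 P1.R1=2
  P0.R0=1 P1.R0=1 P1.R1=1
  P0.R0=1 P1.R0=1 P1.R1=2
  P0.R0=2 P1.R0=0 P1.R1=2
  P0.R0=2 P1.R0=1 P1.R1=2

outcome vector order: (P0.R0,P1.R0,P1.R1)
[PSO] allowed = {1/0/1; 1/0/2; 1/1/1; 1/1/2; 2/0/2; 2/1/2}
PSO∖claimed = {1/0/1}

missing: P0.R0=1 P1.R0=0 P1.R1=1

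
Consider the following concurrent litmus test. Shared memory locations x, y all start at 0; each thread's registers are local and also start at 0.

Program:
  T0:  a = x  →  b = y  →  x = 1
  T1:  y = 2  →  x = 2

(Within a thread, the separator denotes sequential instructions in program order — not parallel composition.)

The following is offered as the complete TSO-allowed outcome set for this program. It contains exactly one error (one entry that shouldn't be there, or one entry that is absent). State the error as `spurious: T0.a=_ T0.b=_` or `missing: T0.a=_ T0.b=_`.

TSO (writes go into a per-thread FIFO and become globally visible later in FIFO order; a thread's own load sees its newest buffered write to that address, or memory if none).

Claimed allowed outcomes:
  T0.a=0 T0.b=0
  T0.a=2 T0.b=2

missing: T0.a=0 T0.b=2

outcome vector order: (T0.a,T0.b)
[TSO] allowed = {00 02 22}
TSO∖claimed = {02}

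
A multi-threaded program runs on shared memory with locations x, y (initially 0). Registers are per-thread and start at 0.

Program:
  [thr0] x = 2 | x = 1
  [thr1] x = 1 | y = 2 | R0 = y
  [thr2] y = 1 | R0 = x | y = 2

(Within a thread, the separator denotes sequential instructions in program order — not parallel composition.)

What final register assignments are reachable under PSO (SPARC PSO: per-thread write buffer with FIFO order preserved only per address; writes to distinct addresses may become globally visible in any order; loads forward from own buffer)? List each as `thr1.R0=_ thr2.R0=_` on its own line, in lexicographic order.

outcome vector order: (thr1.R0,thr2.R0)
|PSO outcomes| = 6

thr1.R0=1 thr2.R0=0
thr1.R0=1 thr2.R0=1
thr1.R0=1 thr2.R0=2
thr1.R0=2 thr2.R0=0
thr1.R0=2 thr2.R0=1
thr1.R0=2 thr2.R0=2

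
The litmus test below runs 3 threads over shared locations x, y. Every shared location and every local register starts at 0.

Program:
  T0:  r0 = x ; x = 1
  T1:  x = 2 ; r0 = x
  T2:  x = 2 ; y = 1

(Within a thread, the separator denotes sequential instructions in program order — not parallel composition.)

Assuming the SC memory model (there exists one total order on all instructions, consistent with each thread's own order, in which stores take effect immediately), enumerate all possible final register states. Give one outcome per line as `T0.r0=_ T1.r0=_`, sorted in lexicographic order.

T0.r0=0 T1.r0=1
T0.r0=0 T1.r0=2
T0.r0=2 T1.r0=1
T0.r0=2 T1.r0=2

outcome vector order: (T0.r0,T1.r0)
|SC outcomes| = 4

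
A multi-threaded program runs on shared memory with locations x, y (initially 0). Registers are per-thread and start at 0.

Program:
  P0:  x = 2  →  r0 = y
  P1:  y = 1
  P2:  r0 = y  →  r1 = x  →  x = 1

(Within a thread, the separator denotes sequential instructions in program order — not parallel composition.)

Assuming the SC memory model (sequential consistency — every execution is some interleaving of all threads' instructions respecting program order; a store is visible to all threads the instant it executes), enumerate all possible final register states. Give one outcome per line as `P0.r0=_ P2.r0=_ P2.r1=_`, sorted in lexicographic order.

outcome vector order: (P0.r0,P2.r0,P2.r1)
|SC outcomes| = 7

P0.r0=0 P2.r0=0 P2.r1=0
P0.r0=0 P2.r0=0 P2.r1=2
P0.r0=0 P2.r0=1 P2.r1=2
P0.r0=1 P2.r0=0 P2.r1=0
P0.r0=1 P2.r0=0 P2.r1=2
P0.r0=1 P2.r0=1 P2.r1=0
P0.r0=1 P2.r0=1 P2.r1=2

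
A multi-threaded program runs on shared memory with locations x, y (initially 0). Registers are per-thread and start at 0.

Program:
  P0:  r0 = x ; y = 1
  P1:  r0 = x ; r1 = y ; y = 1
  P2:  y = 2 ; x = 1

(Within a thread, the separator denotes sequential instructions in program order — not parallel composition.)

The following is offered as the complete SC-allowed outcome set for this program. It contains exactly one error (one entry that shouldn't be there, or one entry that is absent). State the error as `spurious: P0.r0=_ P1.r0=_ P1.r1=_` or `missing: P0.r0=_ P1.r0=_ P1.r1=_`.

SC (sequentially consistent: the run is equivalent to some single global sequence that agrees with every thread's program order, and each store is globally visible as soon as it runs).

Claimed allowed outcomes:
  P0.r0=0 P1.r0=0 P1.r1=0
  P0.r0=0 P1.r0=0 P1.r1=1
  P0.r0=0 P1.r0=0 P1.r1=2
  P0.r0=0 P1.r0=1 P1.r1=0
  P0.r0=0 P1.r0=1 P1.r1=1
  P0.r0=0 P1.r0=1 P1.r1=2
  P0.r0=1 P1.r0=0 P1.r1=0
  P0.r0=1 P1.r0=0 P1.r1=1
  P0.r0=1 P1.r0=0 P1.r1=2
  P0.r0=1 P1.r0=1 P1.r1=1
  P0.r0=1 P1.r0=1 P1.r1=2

outcome vector order: (P0.r0,P1.r0,P1.r1)
SC: 10 outcomes — {000, 001, 002, 011, 012, 100, 101, 102, 111, 112}
claimed∖SC = {010}

spurious: P0.r0=0 P1.r0=1 P1.r1=0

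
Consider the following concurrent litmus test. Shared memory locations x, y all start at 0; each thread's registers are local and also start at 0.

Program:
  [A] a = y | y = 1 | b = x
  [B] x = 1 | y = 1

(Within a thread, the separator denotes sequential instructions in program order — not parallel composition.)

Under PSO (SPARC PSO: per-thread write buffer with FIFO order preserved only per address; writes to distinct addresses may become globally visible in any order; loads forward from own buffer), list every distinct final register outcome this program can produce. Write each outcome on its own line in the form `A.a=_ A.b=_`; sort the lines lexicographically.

outcome vector order: (A.a,A.b)
|PSO outcomes| = 4

A.a=0 A.b=0
A.a=0 A.b=1
A.a=1 A.b=0
A.a=1 A.b=1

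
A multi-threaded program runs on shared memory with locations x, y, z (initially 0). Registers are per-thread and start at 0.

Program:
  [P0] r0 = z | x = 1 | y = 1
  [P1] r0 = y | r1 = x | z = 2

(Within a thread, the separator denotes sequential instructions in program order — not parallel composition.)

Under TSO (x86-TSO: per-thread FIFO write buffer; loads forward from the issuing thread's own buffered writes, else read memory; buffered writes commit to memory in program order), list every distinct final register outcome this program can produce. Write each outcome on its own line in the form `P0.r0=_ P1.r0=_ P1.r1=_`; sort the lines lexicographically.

outcome vector order: (P0.r0,P1.r0,P1.r1)
|TSO outcomes| = 4

P0.r0=0 P1.r0=0 P1.r1=0
P0.r0=0 P1.r0=0 P1.r1=1
P0.r0=0 P1.r0=1 P1.r1=1
P0.r0=2 P1.r0=0 P1.r1=0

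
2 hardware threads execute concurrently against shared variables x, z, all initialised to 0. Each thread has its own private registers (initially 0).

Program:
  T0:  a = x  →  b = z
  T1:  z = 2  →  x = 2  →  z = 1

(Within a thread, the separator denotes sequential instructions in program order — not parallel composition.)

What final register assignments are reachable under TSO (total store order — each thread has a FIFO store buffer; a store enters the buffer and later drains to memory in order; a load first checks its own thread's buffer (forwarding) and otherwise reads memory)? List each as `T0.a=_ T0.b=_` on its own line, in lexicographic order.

T0.a=0 T0.b=0
T0.a=0 T0.b=1
T0.a=0 T0.b=2
T0.a=2 T0.b=1
T0.a=2 T0.b=2

outcome vector order: (T0.a,T0.b)
|TSO outcomes| = 5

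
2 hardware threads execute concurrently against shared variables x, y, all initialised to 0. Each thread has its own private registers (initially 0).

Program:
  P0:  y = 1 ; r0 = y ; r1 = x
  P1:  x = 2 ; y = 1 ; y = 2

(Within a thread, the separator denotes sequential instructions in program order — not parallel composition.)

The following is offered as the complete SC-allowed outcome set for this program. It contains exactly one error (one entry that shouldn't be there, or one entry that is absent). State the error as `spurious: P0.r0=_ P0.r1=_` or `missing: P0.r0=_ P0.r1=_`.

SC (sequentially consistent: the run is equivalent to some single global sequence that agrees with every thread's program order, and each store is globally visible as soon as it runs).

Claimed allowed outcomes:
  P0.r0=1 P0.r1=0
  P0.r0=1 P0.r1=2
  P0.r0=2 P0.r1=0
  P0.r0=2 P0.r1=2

outcome vector order: (P0.r0,P0.r1)
SC (3): (1,0) (1,2) (2,2)
claimed∖SC = {(2,0)}

spurious: P0.r0=2 P0.r1=0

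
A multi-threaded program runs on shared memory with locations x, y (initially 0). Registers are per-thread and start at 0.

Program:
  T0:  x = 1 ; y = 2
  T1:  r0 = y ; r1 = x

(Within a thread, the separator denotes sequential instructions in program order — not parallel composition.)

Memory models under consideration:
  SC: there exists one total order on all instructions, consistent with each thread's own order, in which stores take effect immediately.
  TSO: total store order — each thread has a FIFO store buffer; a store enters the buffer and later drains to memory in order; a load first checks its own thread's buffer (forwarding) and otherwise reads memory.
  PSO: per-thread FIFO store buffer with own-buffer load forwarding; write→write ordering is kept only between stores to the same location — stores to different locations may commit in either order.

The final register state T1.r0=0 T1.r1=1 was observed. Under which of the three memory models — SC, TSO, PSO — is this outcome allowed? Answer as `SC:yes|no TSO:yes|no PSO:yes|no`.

SC:yes TSO:yes PSO:yes

outcome vector order: (T1.r0,T1.r1)
SC: 3 outcomes — {(0,0); (0,1); (2,1)}
TSO: 3 outcomes — {(0,0); (0,1); (2,1)}
PSO: 4 outcomes — {(0,0); (0,1); (2,0); (2,1)}
target (0,1) ∈ {SC,TSO,PSO}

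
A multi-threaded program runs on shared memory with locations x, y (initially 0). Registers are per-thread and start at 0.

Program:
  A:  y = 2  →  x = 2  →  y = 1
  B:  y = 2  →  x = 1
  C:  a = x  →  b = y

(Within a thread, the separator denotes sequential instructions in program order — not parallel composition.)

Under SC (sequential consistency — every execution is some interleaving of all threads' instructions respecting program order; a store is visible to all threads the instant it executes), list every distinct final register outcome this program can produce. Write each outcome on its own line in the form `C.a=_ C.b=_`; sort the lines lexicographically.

C.a=0 C.b=0
C.a=0 C.b=1
C.a=0 C.b=2
C.a=1 C.b=1
C.a=1 C.b=2
C.a=2 C.b=1
C.a=2 C.b=2

outcome vector order: (C.a,C.b)
|SC outcomes| = 7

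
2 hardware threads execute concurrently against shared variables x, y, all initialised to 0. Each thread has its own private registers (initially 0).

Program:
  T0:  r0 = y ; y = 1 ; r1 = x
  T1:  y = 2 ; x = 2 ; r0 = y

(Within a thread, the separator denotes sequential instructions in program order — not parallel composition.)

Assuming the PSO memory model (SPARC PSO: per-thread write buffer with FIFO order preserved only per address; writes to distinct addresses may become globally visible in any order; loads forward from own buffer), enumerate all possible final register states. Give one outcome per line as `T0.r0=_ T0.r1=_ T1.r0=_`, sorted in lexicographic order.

T0.r0=0 T0.r1=0 T1.r0=1
T0.r0=0 T0.r1=0 T1.r0=2
T0.r0=0 T0.r1=2 T1.r0=1
T0.r0=0 T0.r1=2 T1.r0=2
T0.r0=2 T0.r1=0 T1.r0=1
T0.r0=2 T0.r1=0 T1.r0=2
T0.r0=2 T0.r1=2 T1.r0=1
T0.r0=2 T0.r1=2 T1.r0=2

outcome vector order: (T0.r0,T0.r1,T1.r0)
|PSO outcomes| = 8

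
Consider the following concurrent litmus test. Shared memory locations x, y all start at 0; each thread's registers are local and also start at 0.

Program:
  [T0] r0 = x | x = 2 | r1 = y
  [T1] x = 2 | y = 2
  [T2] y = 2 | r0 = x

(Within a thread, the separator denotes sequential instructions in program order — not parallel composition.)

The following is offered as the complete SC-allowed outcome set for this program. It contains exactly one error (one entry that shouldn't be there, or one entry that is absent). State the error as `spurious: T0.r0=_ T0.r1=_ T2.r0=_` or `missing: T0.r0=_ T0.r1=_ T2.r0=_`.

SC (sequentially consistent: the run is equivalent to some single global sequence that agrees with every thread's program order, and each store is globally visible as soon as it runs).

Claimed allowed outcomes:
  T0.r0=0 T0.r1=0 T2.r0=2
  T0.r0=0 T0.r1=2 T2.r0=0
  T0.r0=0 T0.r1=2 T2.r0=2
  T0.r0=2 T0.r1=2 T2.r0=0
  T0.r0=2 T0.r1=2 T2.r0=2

missing: T0.r0=2 T0.r1=0 T2.r0=2

outcome vector order: (T0.r0,T0.r1,T2.r0)
[SC] allowed = {002 020 022 202 220 222}
SC∖claimed = {202}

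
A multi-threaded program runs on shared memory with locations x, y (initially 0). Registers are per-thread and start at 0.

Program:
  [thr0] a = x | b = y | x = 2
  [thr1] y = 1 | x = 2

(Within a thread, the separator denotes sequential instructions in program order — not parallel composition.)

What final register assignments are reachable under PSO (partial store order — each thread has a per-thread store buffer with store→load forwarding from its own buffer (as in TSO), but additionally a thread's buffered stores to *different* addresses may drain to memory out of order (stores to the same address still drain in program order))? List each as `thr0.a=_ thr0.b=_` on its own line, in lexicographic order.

thr0.a=0 thr0.b=0
thr0.a=0 thr0.b=1
thr0.a=2 thr0.b=0
thr0.a=2 thr0.b=1

outcome vector order: (thr0.a,thr0.b)
|PSO outcomes| = 4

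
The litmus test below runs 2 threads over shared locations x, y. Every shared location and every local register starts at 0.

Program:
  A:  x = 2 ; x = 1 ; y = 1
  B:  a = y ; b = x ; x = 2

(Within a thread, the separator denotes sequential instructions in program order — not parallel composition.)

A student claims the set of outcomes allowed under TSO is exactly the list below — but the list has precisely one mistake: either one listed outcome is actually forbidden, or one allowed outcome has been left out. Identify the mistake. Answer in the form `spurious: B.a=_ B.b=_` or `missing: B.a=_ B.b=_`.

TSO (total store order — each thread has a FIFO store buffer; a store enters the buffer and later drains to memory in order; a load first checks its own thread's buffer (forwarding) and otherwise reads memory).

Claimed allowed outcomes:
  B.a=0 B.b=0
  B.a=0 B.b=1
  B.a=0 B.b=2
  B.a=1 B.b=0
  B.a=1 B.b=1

spurious: B.a=1 B.b=0

outcome vector order: (B.a,B.b)
[TSO] allowed = {00; 01; 02; 11}
claimed∖TSO = {10}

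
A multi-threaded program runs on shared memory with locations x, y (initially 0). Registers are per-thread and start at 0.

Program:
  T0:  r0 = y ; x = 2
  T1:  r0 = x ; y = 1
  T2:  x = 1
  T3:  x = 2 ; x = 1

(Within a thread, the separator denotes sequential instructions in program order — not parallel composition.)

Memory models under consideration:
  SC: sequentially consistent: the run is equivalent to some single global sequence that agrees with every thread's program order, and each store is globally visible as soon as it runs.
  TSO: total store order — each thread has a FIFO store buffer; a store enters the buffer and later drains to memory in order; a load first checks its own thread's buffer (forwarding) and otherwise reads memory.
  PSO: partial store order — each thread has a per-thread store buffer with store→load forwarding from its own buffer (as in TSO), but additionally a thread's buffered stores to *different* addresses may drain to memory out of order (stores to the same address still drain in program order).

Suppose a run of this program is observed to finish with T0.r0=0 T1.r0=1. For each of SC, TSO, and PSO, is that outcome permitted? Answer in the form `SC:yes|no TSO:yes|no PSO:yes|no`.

outcome vector order: (T0.r0,T1.r0)
under SC → <0 0>; <0 1>; <0 2>; <1 0>; <1 1>; <1 2>
under TSO → <0 0>; <0 1>; <0 2>; <1 0>; <1 1>; <1 2>
under PSO → <0 0>; <0 1>; <0 2>; <1 0>; <1 1>; <1 2>
target <0 1> ∈ {SC,TSO,PSO}

SC:yes TSO:yes PSO:yes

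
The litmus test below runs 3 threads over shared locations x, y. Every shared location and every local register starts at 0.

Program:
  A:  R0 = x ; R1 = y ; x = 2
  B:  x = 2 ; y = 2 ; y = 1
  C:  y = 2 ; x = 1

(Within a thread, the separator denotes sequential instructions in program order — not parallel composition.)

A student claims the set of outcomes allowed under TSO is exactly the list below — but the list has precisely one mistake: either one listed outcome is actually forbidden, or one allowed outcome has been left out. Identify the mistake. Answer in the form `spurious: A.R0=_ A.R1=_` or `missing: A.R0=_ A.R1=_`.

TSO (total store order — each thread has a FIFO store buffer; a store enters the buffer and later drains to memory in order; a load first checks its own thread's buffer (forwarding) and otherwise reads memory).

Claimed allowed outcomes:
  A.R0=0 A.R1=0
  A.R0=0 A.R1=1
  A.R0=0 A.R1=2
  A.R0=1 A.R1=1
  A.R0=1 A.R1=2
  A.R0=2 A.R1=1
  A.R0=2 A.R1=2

outcome vector order: (A.R0,A.R1)
[TSO] allowed = {<0 0>, <0 1>, <0 2>, <1 1>, <1 2>, <2 0>, <2 1>, <2 2>}
TSO∖claimed = {<2 0>}

missing: A.R0=2 A.R1=0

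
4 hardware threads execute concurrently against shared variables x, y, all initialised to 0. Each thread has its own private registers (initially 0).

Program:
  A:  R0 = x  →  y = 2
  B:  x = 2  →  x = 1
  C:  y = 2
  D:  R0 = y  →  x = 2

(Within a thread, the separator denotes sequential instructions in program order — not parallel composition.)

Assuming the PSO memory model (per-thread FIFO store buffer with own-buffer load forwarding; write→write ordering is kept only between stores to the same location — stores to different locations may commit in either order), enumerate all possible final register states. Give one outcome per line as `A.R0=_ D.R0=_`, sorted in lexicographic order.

A.R0=0 D.R0=0
A.R0=0 D.R0=2
A.R0=1 D.R0=0
A.R0=1 D.R0=2
A.R0=2 D.R0=0
A.R0=2 D.R0=2

outcome vector order: (A.R0,D.R0)
|PSO outcomes| = 6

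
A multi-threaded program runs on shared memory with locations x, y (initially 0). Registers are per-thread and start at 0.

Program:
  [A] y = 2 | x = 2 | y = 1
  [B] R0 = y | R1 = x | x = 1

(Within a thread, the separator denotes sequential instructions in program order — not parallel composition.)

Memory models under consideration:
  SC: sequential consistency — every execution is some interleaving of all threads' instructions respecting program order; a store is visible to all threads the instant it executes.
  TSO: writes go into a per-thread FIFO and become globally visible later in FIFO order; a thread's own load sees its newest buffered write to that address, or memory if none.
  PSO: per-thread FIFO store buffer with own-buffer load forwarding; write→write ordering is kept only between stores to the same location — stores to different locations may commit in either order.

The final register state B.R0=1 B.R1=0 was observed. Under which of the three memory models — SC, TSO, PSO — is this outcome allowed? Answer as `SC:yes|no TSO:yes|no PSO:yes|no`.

outcome vector order: (B.R0,B.R1)
SC: 5 outcomes — {00 02 12 20 22}
TSO: 5 outcomes — {00 02 12 20 22}
PSO: 6 outcomes — {00 02 10 12 20 22}
target 10 ∈ {PSO}

SC:no TSO:no PSO:yes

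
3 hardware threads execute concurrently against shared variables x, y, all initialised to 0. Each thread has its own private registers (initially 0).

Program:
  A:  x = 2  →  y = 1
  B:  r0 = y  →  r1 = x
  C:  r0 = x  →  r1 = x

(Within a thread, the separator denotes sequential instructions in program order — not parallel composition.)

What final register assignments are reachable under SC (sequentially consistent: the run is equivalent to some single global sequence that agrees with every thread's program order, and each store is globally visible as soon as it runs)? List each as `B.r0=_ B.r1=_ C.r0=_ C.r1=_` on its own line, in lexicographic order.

outcome vector order: (B.r0,B.r1,C.r0,C.r1)
|SC outcomes| = 9

B.r0=0 B.r1=0 C.r0=0 C.r1=0
B.r0=0 B.r1=0 C.r0=0 C.r1=2
B.r0=0 B.r1=0 C.r0=2 C.r1=2
B.r0=0 B.r1=2 C.r0=0 C.r1=0
B.r0=0 B.r1=2 C.r0=0 C.r1=2
B.r0=0 B.r1=2 C.r0=2 C.r1=2
B.r0=1 B.r1=2 C.r0=0 C.r1=0
B.r0=1 B.r1=2 C.r0=0 C.r1=2
B.r0=1 B.r1=2 C.r0=2 C.r1=2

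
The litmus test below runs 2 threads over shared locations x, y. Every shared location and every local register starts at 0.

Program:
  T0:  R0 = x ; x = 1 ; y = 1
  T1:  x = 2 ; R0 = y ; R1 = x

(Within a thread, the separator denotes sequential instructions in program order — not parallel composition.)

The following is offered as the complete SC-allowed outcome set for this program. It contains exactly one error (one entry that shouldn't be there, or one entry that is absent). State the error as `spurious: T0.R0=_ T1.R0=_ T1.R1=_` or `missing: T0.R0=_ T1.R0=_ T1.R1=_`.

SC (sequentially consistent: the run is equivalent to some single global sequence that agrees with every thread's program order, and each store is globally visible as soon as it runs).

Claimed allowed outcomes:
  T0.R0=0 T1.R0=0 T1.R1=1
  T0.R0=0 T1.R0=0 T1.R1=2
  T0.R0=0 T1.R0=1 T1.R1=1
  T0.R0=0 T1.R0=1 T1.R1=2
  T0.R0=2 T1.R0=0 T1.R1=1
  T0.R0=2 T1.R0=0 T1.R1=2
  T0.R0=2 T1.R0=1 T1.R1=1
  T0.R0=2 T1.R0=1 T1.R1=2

outcome vector order: (T0.R0,T1.R0,T1.R1)
SC: 7 outcomes — {(0,0,1) (0,0,2) (0,1,1) (0,1,2) (2,0,1) (2,0,2) (2,1,1)}
claimed∖SC = {(2,1,2)}

spurious: T0.R0=2 T1.R0=1 T1.R1=2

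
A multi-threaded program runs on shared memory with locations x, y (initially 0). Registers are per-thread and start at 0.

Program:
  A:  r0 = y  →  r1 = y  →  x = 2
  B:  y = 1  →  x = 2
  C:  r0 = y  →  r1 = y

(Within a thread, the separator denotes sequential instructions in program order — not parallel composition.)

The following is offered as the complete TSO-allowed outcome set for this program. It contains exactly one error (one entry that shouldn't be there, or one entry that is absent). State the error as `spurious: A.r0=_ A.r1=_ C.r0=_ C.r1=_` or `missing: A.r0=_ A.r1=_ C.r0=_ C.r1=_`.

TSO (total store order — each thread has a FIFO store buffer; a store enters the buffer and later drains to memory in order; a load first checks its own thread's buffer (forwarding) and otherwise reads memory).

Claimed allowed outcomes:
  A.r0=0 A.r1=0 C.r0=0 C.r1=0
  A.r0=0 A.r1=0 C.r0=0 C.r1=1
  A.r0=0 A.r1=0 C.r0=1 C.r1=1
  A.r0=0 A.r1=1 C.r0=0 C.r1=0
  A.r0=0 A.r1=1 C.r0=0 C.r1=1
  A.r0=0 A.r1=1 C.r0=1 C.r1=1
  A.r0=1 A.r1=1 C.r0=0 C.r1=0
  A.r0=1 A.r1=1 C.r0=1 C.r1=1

outcome vector order: (A.r0,A.r1,C.r0,C.r1)
under TSO → 0/0/0/0 0/0/0/1 0/0/1/1 0/1/0/0 0/1/0/1 0/1/1/1 1/1/0/0 1/1/0/1 1/1/1/1
TSO∖claimed = {1/1/0/1}

missing: A.r0=1 A.r1=1 C.r0=0 C.r1=1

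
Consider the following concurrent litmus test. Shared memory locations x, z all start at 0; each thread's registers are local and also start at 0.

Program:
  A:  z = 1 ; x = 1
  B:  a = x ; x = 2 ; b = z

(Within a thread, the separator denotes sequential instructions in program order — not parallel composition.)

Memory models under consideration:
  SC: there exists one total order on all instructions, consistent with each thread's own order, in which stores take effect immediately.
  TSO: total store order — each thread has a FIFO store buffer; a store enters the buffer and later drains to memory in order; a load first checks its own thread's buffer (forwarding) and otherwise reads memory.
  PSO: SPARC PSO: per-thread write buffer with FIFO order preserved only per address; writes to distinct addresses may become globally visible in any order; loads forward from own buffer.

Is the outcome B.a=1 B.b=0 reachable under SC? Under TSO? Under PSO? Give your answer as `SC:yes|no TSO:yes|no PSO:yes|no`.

SC:no TSO:no PSO:yes

outcome vector order: (B.a,B.b)
under SC → <0 0>, <0 1>, <1 1>
under TSO → <0 0>, <0 1>, <1 1>
under PSO → <0 0>, <0 1>, <1 0>, <1 1>
target <1 0> ∈ {PSO}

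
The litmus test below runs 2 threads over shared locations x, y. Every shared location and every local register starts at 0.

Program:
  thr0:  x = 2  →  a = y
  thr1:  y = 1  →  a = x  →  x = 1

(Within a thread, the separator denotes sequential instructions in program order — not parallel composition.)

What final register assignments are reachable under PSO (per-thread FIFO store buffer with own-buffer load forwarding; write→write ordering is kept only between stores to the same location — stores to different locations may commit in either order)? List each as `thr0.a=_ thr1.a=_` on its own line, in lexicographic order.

thr0.a=0 thr1.a=0
thr0.a=0 thr1.a=2
thr0.a=1 thr1.a=0
thr0.a=1 thr1.a=2

outcome vector order: (thr0.a,thr1.a)
|PSO outcomes| = 4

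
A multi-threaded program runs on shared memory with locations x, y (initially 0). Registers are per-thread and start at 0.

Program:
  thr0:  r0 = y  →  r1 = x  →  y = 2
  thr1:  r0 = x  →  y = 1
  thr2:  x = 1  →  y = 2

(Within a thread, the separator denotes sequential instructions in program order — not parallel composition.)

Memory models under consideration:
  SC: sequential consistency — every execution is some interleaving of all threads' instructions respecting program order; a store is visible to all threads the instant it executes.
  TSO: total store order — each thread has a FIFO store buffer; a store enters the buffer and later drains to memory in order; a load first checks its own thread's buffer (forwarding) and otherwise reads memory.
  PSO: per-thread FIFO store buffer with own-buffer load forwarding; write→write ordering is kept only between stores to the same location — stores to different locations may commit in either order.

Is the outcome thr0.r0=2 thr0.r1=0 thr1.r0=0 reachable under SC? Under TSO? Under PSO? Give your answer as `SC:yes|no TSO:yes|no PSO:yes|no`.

SC:no TSO:no PSO:yes

outcome vector order: (thr0.r0,thr0.r1,thr1.r0)
SC (9): (0,0,0) (0,0,1) (0,1,0) (0,1,1) (1,0,0) (1,1,0) (1,1,1) (2,1,0) (2,1,1)
TSO (9): (0,0,0) (0,0,1) (0,1,0) (0,1,1) (1,0,0) (1,1,0) (1,1,1) (2,1,0) (2,1,1)
PSO (11): (0,0,0) (0,0,1) (0,1,0) (0,1,1) (1,0,0) (1,1,0) (1,1,1) (2,0,0) (2,0,1) (2,1,0) (2,1,1)
target (2,0,0) ∈ {PSO}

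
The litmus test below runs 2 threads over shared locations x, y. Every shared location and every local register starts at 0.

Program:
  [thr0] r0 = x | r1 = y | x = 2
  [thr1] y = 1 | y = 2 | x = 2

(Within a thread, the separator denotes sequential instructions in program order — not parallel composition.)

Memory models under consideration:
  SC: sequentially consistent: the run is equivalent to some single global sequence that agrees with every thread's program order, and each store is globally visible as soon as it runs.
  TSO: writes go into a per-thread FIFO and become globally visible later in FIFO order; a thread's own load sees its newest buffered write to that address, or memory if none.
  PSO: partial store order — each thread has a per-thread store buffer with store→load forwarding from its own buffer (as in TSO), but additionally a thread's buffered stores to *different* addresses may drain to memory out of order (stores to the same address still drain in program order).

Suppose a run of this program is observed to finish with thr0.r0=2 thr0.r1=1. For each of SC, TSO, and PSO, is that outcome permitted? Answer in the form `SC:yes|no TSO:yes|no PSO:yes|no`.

outcome vector order: (thr0.r0,thr0.r1)
SC (4): (0,0), (0,1), (0,2), (2,2)
TSO (4): (0,0), (0,1), (0,2), (2,2)
PSO (6): (0,0), (0,1), (0,2), (2,0), (2,1), (2,2)
target (2,1) ∈ {PSO}

SC:no TSO:no PSO:yes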